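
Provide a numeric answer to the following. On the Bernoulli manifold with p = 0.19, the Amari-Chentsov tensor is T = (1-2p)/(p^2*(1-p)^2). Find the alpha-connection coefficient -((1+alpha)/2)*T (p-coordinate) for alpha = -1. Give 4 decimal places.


Skewness (Amari-Chentsov) tensor: T = (1-2p)/(p^2*(1-p)^2).
p = 0.19, 1-2p = 0.62, p^2 = 0.0361, (1-p)^2 = 0.6561.
T = 0.62/(0.0361 * 0.6561) = 26.176673.
In the p-coordinate, Gamma^(alpha) = Gamma^(0) - (alpha/2)*T with Gamma^(0) = (1/2)*g'(p) = -T/2,
so Gamma^(alpha) = -((1+alpha)/2)*T.
alpha = -1, -(1+alpha)/2 = 0.0.
Gamma = 0.0 * 26.176673 = 0.0000

0.0000


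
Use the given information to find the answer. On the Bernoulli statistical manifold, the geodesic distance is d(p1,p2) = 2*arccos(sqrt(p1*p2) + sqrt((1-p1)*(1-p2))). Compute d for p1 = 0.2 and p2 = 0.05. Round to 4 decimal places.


Geodesic distance on Bernoulli manifold:
d(p1,p2) = 2*arccos(sqrt(p1*p2) + sqrt((1-p1)*(1-p2))).
sqrt(p1*p2) = sqrt(0.2*0.05) = 0.1.
sqrt((1-p1)*(1-p2)) = sqrt(0.8*0.95) = 0.87178.
arg = 0.1 + 0.87178 = 0.97178.
d = 2*arccos(0.97178) = 0.4763

0.4763


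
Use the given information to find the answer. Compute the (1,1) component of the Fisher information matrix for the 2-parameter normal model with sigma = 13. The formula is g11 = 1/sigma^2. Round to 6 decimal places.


For the 2-parameter normal family, the Fisher metric has:
  g11 = 1/sigma^2, g22 = 2/sigma^2.
sigma = 13, sigma^2 = 169.
g11 = 0.005917

0.005917


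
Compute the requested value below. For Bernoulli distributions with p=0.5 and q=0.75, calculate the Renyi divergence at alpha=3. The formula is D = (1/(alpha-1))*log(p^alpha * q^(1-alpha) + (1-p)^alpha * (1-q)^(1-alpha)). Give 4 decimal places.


Renyi divergence of order alpha between Bernoulli distributions:
D = (1/(alpha-1))*log(p^alpha * q^(1-alpha) + (1-p)^alpha * (1-q)^(1-alpha)).
alpha = 3, p = 0.5, q = 0.75.
p^alpha * q^(1-alpha) = 0.5^3 * 0.75^-2 = 0.222222.
(1-p)^alpha * (1-q)^(1-alpha) = 0.5^3 * 0.25^-2 = 2.0.
sum = 0.222222 + 2.0 = 2.222222.
D = (1/2)*log(2.222222) = 0.3993

0.3993


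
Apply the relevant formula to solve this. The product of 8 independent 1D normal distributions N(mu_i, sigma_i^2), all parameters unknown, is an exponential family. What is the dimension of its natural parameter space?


Exponential family dimension calculation:
Each univariate normal has two natural parameters (mu/sigma^2 and -1/(2 sigma^2)).
With 8 independent components, dim = 2 * 8 = 16.

16


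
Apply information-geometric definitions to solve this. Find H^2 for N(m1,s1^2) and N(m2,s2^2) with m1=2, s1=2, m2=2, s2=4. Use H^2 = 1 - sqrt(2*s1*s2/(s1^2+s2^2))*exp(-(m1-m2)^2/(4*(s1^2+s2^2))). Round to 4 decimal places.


Squared Hellinger distance for Gaussians:
H^2 = 1 - sqrt(2*s1*s2/(s1^2+s2^2)) * exp(-(m1-m2)^2/(4*(s1^2+s2^2))).
s1^2 = 4, s2^2 = 16, s1^2+s2^2 = 20.
sqrt(2*2*4/(20)) = 0.894427.
(m1-m2)^2 = (0)^2 = 0.
exp(-0/(4*20)) = exp(0.0) = 1.0.
H^2 = 1 - 0.894427*1.0 = 0.1056

0.1056


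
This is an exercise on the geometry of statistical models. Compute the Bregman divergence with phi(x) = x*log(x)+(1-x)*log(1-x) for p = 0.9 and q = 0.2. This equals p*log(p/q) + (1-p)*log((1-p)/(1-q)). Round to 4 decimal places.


Bregman divergence with negative entropy generator:
D = p*log(p/q) + (1-p)*log((1-p)/(1-q)).
p = 0.9, q = 0.2.
p*log(p/q) = 0.9*log(0.9/0.2) = 1.35367.
(1-p)*log((1-p)/(1-q)) = 0.1*log(0.1/0.8) = -0.207944.
D = 1.35367 + -0.207944 = 1.1457

1.1457


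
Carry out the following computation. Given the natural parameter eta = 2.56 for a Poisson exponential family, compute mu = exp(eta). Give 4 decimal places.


Expectation parameter for Poisson exponential family:
mu = exp(eta).
eta = 2.56.
mu = exp(2.56) = 12.9358

12.9358


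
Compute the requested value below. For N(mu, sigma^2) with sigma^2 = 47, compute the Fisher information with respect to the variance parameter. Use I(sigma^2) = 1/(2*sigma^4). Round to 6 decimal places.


Fisher information for variance: I(sigma^2) = 1/(2*sigma^4).
sigma^2 = 47, so sigma^4 = 2209.
I = 1/(2*2209) = 1/4418 = 0.000226

0.000226


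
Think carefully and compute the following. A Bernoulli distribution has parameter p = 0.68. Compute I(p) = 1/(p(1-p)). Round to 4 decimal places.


For Bernoulli(p), Fisher information is I(p) = 1/(p*(1-p)).
p = 0.68, 1-p = 0.32.
p*(1-p) = 0.2176.
I(p) = 1/0.2176 = 4.5956

4.5956


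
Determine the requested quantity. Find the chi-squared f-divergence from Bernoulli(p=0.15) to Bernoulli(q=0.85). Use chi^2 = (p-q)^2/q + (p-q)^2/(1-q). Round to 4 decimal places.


Chi-squared divergence between Bernoulli distributions:
chi^2 = (p-q)^2/q + (p-q)^2/(1-q).
p = 0.15, q = 0.85, p-q = -0.7.
(p-q)^2 = 0.49.
term1 = 0.49/0.85 = 0.576471.
term2 = 0.49/0.15 = 3.266667.
chi^2 = 0.576471 + 3.266667 = 3.8431

3.8431


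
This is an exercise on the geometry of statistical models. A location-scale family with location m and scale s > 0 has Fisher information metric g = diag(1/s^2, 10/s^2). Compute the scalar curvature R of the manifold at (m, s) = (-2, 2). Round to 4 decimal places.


The metric has the form g = (A dm^2 + B ds^2)/s^2 with A = 1, B = 10.
Substitute u = sqrt(A/B)*m: g = B*(du^2 + ds^2)/s^2, i.e. B times the
Poincare upper half-plane metric, which has constant Gaussian curvature -1.
Scaling a 2D metric by a constant c divides the Gaussian curvature by c,
so K = -1/B = -1/(10) = -0.1000 everywhere (the point (m, s) = (-2, 2) is irrelevant:
the curvature is constant).
Scalar curvature in dimension 2: R = 2K = -2/(10) = -0.2000.

-0.2000


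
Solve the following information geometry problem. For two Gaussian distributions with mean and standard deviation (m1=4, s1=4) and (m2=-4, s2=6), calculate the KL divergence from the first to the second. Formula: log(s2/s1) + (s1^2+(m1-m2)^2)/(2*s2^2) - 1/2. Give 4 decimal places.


KL divergence between normal distributions:
KL = log(s2/s1) + (s1^2 + (m1-m2)^2)/(2*s2^2) - 1/2.
log(6/4) = 0.405465.
(4^2 + (4--4)^2)/(2*6^2) = (16 + 64)/72 = 1.111111.
KL = 0.405465 + 1.111111 - 0.5 = 1.0166

1.0166


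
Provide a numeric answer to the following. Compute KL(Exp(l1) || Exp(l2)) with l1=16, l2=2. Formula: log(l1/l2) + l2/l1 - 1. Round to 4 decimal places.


KL divergence for exponential family:
KL = log(l1/l2) + l2/l1 - 1.
log(16/2) = 2.079442.
2/16 = 0.125.
KL = 2.079442 + 0.125 - 1 = 1.2044

1.2044


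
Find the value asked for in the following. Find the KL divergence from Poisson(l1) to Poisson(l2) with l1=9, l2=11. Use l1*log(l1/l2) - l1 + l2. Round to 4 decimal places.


KL divergence for Poisson:
KL = l1*log(l1/l2) - l1 + l2.
l1 = 9, l2 = 11.
log(9/11) = -0.200671.
l1*log(l1/l2) = 9 * -0.200671 = -1.806036.
KL = -1.806036 - 9 + 11 = 0.1940

0.1940


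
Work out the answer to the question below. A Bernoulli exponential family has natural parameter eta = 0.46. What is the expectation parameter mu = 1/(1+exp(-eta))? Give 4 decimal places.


Dual coordinate (expectation parameter) for Bernoulli:
mu = 1/(1+exp(-eta)).
eta = 0.46.
exp(-eta) = exp(-0.46) = 0.631284.
mu = 1/(1+0.631284) = 0.6130

0.6130


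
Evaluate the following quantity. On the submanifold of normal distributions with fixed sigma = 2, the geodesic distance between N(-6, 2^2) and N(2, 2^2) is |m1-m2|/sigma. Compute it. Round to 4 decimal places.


On the fixed-variance normal subfamily, geodesic distance = |m1-m2|/sigma.
|-6 - 2| = 8.
sigma = 2.
d = 8/2 = 4.0000

4.0000


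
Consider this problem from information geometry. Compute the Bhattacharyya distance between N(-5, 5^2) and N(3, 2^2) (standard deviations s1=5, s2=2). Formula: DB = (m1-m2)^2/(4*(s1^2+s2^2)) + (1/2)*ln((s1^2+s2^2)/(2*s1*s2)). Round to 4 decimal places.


Bhattacharyya distance between two Gaussians:
DB = (m1-m2)^2/(4*(s1^2+s2^2)) + (1/2)*ln((s1^2+s2^2)/(2*s1*s2)).
(m1-m2)^2 = (-8)^2 = 64.
s1^2+s2^2 = 25 + 4 = 29.
term1 = 64/116 = 0.551724.
term2 = 0.5*ln(29/20.0) = 0.185782.
DB = 0.551724 + 0.185782 = 0.7375

0.7375


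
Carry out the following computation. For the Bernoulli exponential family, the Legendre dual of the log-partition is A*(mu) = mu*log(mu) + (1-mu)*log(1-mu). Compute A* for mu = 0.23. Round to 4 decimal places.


Legendre transform for Bernoulli:
A*(mu) = mu*log(mu) + (1-mu)*log(1-mu).
mu = 0.23, 1-mu = 0.77.
mu*log(mu) = 0.23*log(0.23) = -0.338025.
(1-mu)*log(1-mu) = 0.77*log(0.77) = -0.201251.
A* = -0.338025 + -0.201251 = -0.5393

-0.5393


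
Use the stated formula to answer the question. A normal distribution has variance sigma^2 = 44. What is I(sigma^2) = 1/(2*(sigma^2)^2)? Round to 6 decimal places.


Fisher information for variance: I(sigma^2) = 1/(2*sigma^4).
sigma^2 = 44, so sigma^4 = 1936.
I = 1/(2*1936) = 1/3872 = 0.000258

0.000258


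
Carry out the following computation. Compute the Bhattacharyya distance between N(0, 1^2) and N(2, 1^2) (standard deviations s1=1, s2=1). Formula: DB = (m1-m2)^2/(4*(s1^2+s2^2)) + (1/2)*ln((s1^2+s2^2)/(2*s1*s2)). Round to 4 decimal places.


Bhattacharyya distance between two Gaussians:
DB = (m1-m2)^2/(4*(s1^2+s2^2)) + (1/2)*ln((s1^2+s2^2)/(2*s1*s2)).
(m1-m2)^2 = (-2)^2 = 4.
s1^2+s2^2 = 1 + 1 = 2.
term1 = 4/8 = 0.5.
term2 = 0.5*ln(2/2.0) = 0.0.
DB = 0.5 + 0.0 = 0.5000

0.5000


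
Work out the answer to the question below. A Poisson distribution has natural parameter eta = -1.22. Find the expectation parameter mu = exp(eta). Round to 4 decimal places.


Expectation parameter for Poisson exponential family:
mu = exp(eta).
eta = -1.22.
mu = exp(-1.22) = 0.2952

0.2952


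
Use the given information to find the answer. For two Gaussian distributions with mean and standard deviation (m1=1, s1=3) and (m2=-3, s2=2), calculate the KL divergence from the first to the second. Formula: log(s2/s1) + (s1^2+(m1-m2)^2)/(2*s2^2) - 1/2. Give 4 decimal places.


KL divergence between normal distributions:
KL = log(s2/s1) + (s1^2 + (m1-m2)^2)/(2*s2^2) - 1/2.
log(2/3) = -0.405465.
(3^2 + (1--3)^2)/(2*2^2) = (9 + 16)/8 = 3.125.
KL = -0.405465 + 3.125 - 0.5 = 2.2195

2.2195


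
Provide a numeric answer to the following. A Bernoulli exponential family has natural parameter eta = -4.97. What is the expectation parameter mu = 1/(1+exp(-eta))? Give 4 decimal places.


Dual coordinate (expectation parameter) for Bernoulli:
mu = 1/(1+exp(-eta)).
eta = -4.97.
exp(-eta) = exp(4.97) = 144.026887.
mu = 1/(1+144.026887) = 0.0069

0.0069


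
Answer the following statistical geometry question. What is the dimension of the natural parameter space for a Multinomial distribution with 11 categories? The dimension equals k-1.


Exponential family dimension calculation:
For Multinomial with k=11 categories, dim = k-1 = 10.

10


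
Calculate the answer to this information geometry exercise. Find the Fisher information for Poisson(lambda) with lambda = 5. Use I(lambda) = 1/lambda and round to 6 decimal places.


Fisher information for Poisson: I(lambda) = 1/lambda.
lambda = 5.
I(lambda) = 1/5 = 0.200000

0.200000


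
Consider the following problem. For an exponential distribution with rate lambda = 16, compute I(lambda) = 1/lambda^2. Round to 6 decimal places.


Fisher information for exponential: I(lambda) = 1/lambda^2.
lambda = 16, lambda^2 = 256.
I = 1/256 = 0.003906

0.003906


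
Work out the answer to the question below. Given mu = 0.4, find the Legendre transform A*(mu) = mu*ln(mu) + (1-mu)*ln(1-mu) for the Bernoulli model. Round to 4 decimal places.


Legendre transform for Bernoulli:
A*(mu) = mu*log(mu) + (1-mu)*log(1-mu).
mu = 0.4, 1-mu = 0.6.
mu*log(mu) = 0.4*log(0.4) = -0.366516.
(1-mu)*log(1-mu) = 0.6*log(0.6) = -0.306495.
A* = -0.366516 + -0.306495 = -0.6730

-0.6730


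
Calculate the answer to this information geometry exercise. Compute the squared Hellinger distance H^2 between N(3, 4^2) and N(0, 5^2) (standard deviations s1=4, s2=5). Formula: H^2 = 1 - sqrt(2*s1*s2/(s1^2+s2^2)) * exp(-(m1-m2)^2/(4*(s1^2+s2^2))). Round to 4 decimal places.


Squared Hellinger distance for Gaussians:
H^2 = 1 - sqrt(2*s1*s2/(s1^2+s2^2)) * exp(-(m1-m2)^2/(4*(s1^2+s2^2))).
s1^2 = 16, s2^2 = 25, s1^2+s2^2 = 41.
sqrt(2*4*5/(41)) = 0.98773.
(m1-m2)^2 = (3)^2 = 9.
exp(-9/(4*41)) = exp(-0.054878) = 0.946601.
H^2 = 1 - 0.98773*0.946601 = 0.0650

0.0650


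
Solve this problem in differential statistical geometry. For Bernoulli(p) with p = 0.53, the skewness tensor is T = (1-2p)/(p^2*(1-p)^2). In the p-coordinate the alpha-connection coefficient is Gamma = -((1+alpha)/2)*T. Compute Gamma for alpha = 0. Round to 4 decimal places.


Skewness (Amari-Chentsov) tensor: T = (1-2p)/(p^2*(1-p)^2).
p = 0.53, 1-2p = -0.06, p^2 = 0.2809, (1-p)^2 = 0.2209.
T = -0.06/(0.2809 * 0.2209) = -0.96695.
In the p-coordinate, Gamma^(alpha) = Gamma^(0) - (alpha/2)*T with Gamma^(0) = (1/2)*g'(p) = -T/2,
so Gamma^(alpha) = -((1+alpha)/2)*T.
alpha = 0, -(1+alpha)/2 = -0.5.
Gamma = -0.5 * -0.96695 = 0.4835

0.4835


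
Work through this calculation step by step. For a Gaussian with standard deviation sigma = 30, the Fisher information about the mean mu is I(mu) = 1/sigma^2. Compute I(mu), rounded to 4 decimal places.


The Fisher information for the mean of a normal distribution is I(mu) = 1/sigma^2.
sigma = 30, so sigma^2 = 900.
I(mu) = 1/900 = 0.0011

0.0011


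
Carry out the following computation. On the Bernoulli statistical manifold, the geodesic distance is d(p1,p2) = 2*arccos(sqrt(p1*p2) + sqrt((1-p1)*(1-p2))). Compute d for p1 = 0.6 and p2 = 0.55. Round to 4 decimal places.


Geodesic distance on Bernoulli manifold:
d(p1,p2) = 2*arccos(sqrt(p1*p2) + sqrt((1-p1)*(1-p2))).
sqrt(p1*p2) = sqrt(0.6*0.55) = 0.574456.
sqrt((1-p1)*(1-p2)) = sqrt(0.4*0.45) = 0.424264.
arg = 0.574456 + 0.424264 = 0.99872.
d = 2*arccos(0.99872) = 0.1012

0.1012


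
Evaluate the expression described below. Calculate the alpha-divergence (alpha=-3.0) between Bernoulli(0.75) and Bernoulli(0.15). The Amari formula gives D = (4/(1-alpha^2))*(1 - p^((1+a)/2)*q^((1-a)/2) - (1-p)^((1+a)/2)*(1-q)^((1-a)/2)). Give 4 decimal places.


Amari alpha-divergence:
D = (4/(1-alpha^2))*(1 - p^((1+a)/2)*q^((1-a)/2) - (1-p)^((1+a)/2)*(1-q)^((1-a)/2)).
alpha = -3.0, p = 0.75, q = 0.15.
e1 = (1+alpha)/2 = -1.0, e2 = (1-alpha)/2 = 2.0.
t1 = p^e1 * q^e2 = 0.75^-1.0 * 0.15^2.0 = 0.03.
t2 = (1-p)^e1 * (1-q)^e2 = 0.25^-1.0 * 0.85^2.0 = 2.89.
4/(1-alpha^2) = -0.5.
D = -0.5*(1 - 0.03 - 2.89) = 0.9600

0.9600


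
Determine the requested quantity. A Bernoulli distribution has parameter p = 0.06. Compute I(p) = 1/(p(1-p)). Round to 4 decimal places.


For Bernoulli(p), Fisher information is I(p) = 1/(p*(1-p)).
p = 0.06, 1-p = 0.94.
p*(1-p) = 0.0564.
I(p) = 1/0.0564 = 17.7305

17.7305


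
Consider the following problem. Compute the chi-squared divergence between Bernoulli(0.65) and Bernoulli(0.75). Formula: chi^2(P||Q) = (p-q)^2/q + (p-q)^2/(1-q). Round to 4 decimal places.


Chi-squared divergence between Bernoulli distributions:
chi^2 = (p-q)^2/q + (p-q)^2/(1-q).
p = 0.65, q = 0.75, p-q = -0.1.
(p-q)^2 = 0.01.
term1 = 0.01/0.75 = 0.013333.
term2 = 0.01/0.25 = 0.04.
chi^2 = 0.013333 + 0.04 = 0.0533

0.0533


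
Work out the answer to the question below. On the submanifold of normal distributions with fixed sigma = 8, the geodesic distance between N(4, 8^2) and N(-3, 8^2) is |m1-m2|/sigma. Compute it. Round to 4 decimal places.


On the fixed-variance normal subfamily, geodesic distance = |m1-m2|/sigma.
|4 - -3| = 7.
sigma = 8.
d = 7/8 = 0.8750

0.8750


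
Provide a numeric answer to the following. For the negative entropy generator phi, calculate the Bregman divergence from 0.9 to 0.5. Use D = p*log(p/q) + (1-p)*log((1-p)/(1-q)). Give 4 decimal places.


Bregman divergence with negative entropy generator:
D = p*log(p/q) + (1-p)*log((1-p)/(1-q)).
p = 0.9, q = 0.5.
p*log(p/q) = 0.9*log(0.9/0.5) = 0.529008.
(1-p)*log((1-p)/(1-q)) = 0.1*log(0.1/0.5) = -0.160944.
D = 0.529008 + -0.160944 = 0.3681

0.3681


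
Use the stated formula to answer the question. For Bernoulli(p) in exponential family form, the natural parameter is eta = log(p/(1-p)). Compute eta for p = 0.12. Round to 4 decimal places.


Natural parameter for Bernoulli: eta = log(p/(1-p)).
p = 0.12, 1-p = 0.88.
p/(1-p) = 0.136364.
eta = log(0.136364) = -1.9924

-1.9924


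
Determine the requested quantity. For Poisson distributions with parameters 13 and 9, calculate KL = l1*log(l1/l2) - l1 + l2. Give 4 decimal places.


KL divergence for Poisson:
KL = l1*log(l1/l2) - l1 + l2.
l1 = 13, l2 = 9.
log(13/9) = 0.367725.
l1*log(l1/l2) = 13 * 0.367725 = 4.780422.
KL = 4.780422 - 13 + 9 = 0.7804

0.7804


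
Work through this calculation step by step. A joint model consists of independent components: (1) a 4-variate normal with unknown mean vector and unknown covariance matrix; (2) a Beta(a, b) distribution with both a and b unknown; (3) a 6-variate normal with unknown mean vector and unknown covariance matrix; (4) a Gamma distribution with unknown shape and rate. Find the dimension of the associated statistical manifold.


The dimension of a statistical manifold equals the number of free
(independent) real parameters of the model. For a product of independent
blocks the parameter counts add.
- 4-variate normal: 4 (mean) + 4*5/2 = 10 (symmetric covariance) = 14.
- Beta (a, b): 2.
- 6-variate normal: 6 (mean) + 6*7/2 = 21 (symmetric covariance) = 27.
- Gamma (shape, rate): 2.
Total = 14 + 2 + 27 + 2 = 45.
Dimension = 45

45


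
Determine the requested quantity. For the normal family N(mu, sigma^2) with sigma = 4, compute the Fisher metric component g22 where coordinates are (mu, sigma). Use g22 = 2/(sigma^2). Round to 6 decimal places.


For the 2-parameter normal family, the Fisher metric has:
  g11 = 1/sigma^2, g22 = 2/sigma^2.
sigma = 4, sigma^2 = 16.
g22 = 0.125000

0.125000


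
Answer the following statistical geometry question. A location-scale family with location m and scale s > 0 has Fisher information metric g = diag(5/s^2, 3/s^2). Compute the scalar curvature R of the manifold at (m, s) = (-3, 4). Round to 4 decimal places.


The metric has the form g = (A dm^2 + B ds^2)/s^2 with A = 5, B = 3.
Substitute u = sqrt(A/B)*m: g = B*(du^2 + ds^2)/s^2, i.e. B times the
Poincare upper half-plane metric, which has constant Gaussian curvature -1.
Scaling a 2D metric by a constant c divides the Gaussian curvature by c,
so K = -1/B = -1/(3) = -0.3333 everywhere (the point (m, s) = (-3, 4) is irrelevant:
the curvature is constant).
Scalar curvature in dimension 2: R = 2K = -2/(3) = -0.6667.

-0.6667


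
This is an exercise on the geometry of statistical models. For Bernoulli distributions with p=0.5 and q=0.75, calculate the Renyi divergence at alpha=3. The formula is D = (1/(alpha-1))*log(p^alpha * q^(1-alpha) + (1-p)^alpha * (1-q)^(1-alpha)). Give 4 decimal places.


Renyi divergence of order alpha between Bernoulli distributions:
D = (1/(alpha-1))*log(p^alpha * q^(1-alpha) + (1-p)^alpha * (1-q)^(1-alpha)).
alpha = 3, p = 0.5, q = 0.75.
p^alpha * q^(1-alpha) = 0.5^3 * 0.75^-2 = 0.222222.
(1-p)^alpha * (1-q)^(1-alpha) = 0.5^3 * 0.25^-2 = 2.0.
sum = 0.222222 + 2.0 = 2.222222.
D = (1/2)*log(2.222222) = 0.3993

0.3993


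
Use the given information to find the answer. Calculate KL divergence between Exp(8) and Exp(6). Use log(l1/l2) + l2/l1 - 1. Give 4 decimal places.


KL divergence for exponential family:
KL = log(l1/l2) + l2/l1 - 1.
log(8/6) = 0.287682.
6/8 = 0.75.
KL = 0.287682 + 0.75 - 1 = 0.0377

0.0377


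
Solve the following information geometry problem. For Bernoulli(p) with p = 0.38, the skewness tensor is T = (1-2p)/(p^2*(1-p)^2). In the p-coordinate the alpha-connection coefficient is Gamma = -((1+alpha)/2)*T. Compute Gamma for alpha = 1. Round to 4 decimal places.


Skewness (Amari-Chentsov) tensor: T = (1-2p)/(p^2*(1-p)^2).
p = 0.38, 1-2p = 0.24, p^2 = 0.1444, (1-p)^2 = 0.3844.
T = 0.24/(0.1444 * 0.3844) = 4.323751.
In the p-coordinate, Gamma^(alpha) = Gamma^(0) - (alpha/2)*T with Gamma^(0) = (1/2)*g'(p) = -T/2,
so Gamma^(alpha) = -((1+alpha)/2)*T.
alpha = 1, -(1+alpha)/2 = -1.0.
Gamma = -1.0 * 4.323751 = -4.3238

-4.3238


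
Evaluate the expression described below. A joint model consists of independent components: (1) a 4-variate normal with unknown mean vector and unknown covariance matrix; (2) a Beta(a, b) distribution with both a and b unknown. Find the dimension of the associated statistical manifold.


The dimension of a statistical manifold equals the number of free
(independent) real parameters of the model. For a product of independent
blocks the parameter counts add.
- 4-variate normal: 4 (mean) + 4*5/2 = 10 (symmetric covariance) = 14.
- Beta (a, b): 2.
Total = 14 + 2 = 16.
Dimension = 16

16


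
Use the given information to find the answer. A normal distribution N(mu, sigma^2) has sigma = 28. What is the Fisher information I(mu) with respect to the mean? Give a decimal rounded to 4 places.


The Fisher information for the mean of a normal distribution is I(mu) = 1/sigma^2.
sigma = 28, so sigma^2 = 784.
I(mu) = 1/784 = 0.0013

0.0013


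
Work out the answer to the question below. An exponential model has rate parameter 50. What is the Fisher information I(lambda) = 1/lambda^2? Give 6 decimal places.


Fisher information for exponential: I(lambda) = 1/lambda^2.
lambda = 50, lambda^2 = 2500.
I = 1/2500 = 0.000400

0.000400


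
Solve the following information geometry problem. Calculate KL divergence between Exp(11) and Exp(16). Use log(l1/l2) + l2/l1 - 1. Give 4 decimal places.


KL divergence for exponential family:
KL = log(l1/l2) + l2/l1 - 1.
log(11/16) = -0.374693.
16/11 = 1.454545.
KL = -0.374693 + 1.454545 - 1 = 0.0799

0.0799


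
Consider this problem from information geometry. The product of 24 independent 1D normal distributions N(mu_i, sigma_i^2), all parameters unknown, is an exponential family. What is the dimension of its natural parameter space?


Exponential family dimension calculation:
Each univariate normal has two natural parameters (mu/sigma^2 and -1/(2 sigma^2)).
With 24 independent components, dim = 2 * 24 = 48.

48


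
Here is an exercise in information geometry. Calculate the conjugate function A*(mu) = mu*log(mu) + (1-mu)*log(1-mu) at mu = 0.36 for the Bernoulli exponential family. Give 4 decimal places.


Legendre transform for Bernoulli:
A*(mu) = mu*log(mu) + (1-mu)*log(1-mu).
mu = 0.36, 1-mu = 0.64.
mu*log(mu) = 0.36*log(0.36) = -0.367794.
(1-mu)*log(1-mu) = 0.64*log(0.64) = -0.285624.
A* = -0.367794 + -0.285624 = -0.6534

-0.6534


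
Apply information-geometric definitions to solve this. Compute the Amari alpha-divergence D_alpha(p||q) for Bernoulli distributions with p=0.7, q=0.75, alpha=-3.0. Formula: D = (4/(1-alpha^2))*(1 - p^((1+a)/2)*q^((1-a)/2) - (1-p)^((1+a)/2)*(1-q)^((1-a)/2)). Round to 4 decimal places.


Amari alpha-divergence:
D = (4/(1-alpha^2))*(1 - p^((1+a)/2)*q^((1-a)/2) - (1-p)^((1+a)/2)*(1-q)^((1-a)/2)).
alpha = -3.0, p = 0.7, q = 0.75.
e1 = (1+alpha)/2 = -1.0, e2 = (1-alpha)/2 = 2.0.
t1 = p^e1 * q^e2 = 0.7^-1.0 * 0.75^2.0 = 0.803571.
t2 = (1-p)^e1 * (1-q)^e2 = 0.3^-1.0 * 0.25^2.0 = 0.208333.
4/(1-alpha^2) = -0.5.
D = -0.5*(1 - 0.803571 - 0.208333) = 0.0060

0.0060


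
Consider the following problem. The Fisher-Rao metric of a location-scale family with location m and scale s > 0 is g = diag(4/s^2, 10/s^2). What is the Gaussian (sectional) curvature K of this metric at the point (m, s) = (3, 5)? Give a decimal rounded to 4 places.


The metric has the form g = (A dm^2 + B ds^2)/s^2 with A = 4, B = 10.
Substitute u = sqrt(A/B)*m: g = B*(du^2 + ds^2)/s^2, i.e. B times the
Poincare upper half-plane metric, which has constant Gaussian curvature -1.
Scaling a 2D metric by a constant c divides the Gaussian curvature by c,
so K = -1/B = -1/(10) = -0.1000 everywhere (the point (m, s) = (3, 5) is irrelevant:
the curvature is constant).
The requested Gaussian curvature is K = -0.1000.

-0.1000


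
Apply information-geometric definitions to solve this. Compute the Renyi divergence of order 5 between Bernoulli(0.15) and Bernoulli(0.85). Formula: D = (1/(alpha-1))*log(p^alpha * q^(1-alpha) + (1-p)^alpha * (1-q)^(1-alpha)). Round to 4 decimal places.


Renyi divergence of order alpha between Bernoulli distributions:
D = (1/(alpha-1))*log(p^alpha * q^(1-alpha) + (1-p)^alpha * (1-q)^(1-alpha)).
alpha = 5, p = 0.15, q = 0.85.
p^alpha * q^(1-alpha) = 0.15^5 * 0.85^-4 = 0.000145.
(1-p)^alpha * (1-q)^(1-alpha) = 0.85^5 * 0.15^-4 = 876.454938.
sum = 0.000145 + 876.454938 = 876.455084.
D = (1/4)*log(876.455084) = 1.6940

1.6940


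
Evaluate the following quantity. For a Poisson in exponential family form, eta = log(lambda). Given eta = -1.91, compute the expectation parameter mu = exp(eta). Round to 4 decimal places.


Expectation parameter for Poisson exponential family:
mu = exp(eta).
eta = -1.91.
mu = exp(-1.91) = 0.1481

0.1481


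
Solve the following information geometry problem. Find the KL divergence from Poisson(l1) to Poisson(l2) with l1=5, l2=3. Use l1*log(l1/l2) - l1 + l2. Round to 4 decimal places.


KL divergence for Poisson:
KL = l1*log(l1/l2) - l1 + l2.
l1 = 5, l2 = 3.
log(5/3) = 0.510826.
l1*log(l1/l2) = 5 * 0.510826 = 2.554128.
KL = 2.554128 - 5 + 3 = 0.5541

0.5541


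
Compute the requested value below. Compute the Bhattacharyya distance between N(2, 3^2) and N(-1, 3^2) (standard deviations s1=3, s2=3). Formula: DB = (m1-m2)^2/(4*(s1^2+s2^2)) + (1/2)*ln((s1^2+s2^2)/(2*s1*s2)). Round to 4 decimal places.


Bhattacharyya distance between two Gaussians:
DB = (m1-m2)^2/(4*(s1^2+s2^2)) + (1/2)*ln((s1^2+s2^2)/(2*s1*s2)).
(m1-m2)^2 = (3)^2 = 9.
s1^2+s2^2 = 9 + 9 = 18.
term1 = 9/72 = 0.125.
term2 = 0.5*ln(18/18.0) = 0.0.
DB = 0.125 + 0.0 = 0.1250

0.1250


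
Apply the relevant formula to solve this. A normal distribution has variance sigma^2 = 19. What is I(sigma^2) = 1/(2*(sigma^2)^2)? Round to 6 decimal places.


Fisher information for variance: I(sigma^2) = 1/(2*sigma^4).
sigma^2 = 19, so sigma^4 = 361.
I = 1/(2*361) = 1/722 = 0.001385

0.001385


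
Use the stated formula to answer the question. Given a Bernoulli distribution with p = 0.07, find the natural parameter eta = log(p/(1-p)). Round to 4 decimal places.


Natural parameter for Bernoulli: eta = log(p/(1-p)).
p = 0.07, 1-p = 0.93.
p/(1-p) = 0.075269.
eta = log(0.075269) = -2.5867

-2.5867


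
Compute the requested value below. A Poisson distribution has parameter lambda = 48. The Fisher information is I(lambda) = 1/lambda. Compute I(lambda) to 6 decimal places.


Fisher information for Poisson: I(lambda) = 1/lambda.
lambda = 48.
I(lambda) = 1/48 = 0.020833

0.020833


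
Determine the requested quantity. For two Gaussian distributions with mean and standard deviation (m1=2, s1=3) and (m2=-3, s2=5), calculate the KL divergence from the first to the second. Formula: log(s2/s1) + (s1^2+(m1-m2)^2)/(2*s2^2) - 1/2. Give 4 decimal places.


KL divergence between normal distributions:
KL = log(s2/s1) + (s1^2 + (m1-m2)^2)/(2*s2^2) - 1/2.
log(5/3) = 0.510826.
(3^2 + (2--3)^2)/(2*5^2) = (9 + 25)/50 = 0.68.
KL = 0.510826 + 0.68 - 0.5 = 0.6908

0.6908


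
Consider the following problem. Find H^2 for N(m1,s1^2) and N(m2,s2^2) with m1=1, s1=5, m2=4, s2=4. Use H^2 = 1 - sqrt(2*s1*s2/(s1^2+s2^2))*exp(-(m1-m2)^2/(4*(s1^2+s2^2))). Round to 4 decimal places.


Squared Hellinger distance for Gaussians:
H^2 = 1 - sqrt(2*s1*s2/(s1^2+s2^2)) * exp(-(m1-m2)^2/(4*(s1^2+s2^2))).
s1^2 = 25, s2^2 = 16, s1^2+s2^2 = 41.
sqrt(2*5*4/(41)) = 0.98773.
(m1-m2)^2 = (-3)^2 = 9.
exp(-9/(4*41)) = exp(-0.054878) = 0.946601.
H^2 = 1 - 0.98773*0.946601 = 0.0650

0.0650


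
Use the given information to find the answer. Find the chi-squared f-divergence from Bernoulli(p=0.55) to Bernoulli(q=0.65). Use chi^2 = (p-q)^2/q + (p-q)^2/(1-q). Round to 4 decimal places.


Chi-squared divergence between Bernoulli distributions:
chi^2 = (p-q)^2/q + (p-q)^2/(1-q).
p = 0.55, q = 0.65, p-q = -0.1.
(p-q)^2 = 0.01.
term1 = 0.01/0.65 = 0.015385.
term2 = 0.01/0.35 = 0.028571.
chi^2 = 0.015385 + 0.028571 = 0.0440

0.0440


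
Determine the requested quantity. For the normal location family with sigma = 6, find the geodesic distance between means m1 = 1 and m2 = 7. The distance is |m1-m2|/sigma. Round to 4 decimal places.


On the fixed-variance normal subfamily, geodesic distance = |m1-m2|/sigma.
|1 - 7| = 6.
sigma = 6.
d = 6/6 = 1.0000

1.0000


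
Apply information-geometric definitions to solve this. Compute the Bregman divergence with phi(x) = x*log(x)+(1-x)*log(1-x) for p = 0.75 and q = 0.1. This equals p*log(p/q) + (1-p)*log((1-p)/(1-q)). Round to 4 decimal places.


Bregman divergence with negative entropy generator:
D = p*log(p/q) + (1-p)*log((1-p)/(1-q)).
p = 0.75, q = 0.1.
p*log(p/q) = 0.75*log(0.75/0.1) = 1.511177.
(1-p)*log((1-p)/(1-q)) = 0.25*log(0.25/0.9) = -0.320233.
D = 1.511177 + -0.320233 = 1.1909

1.1909


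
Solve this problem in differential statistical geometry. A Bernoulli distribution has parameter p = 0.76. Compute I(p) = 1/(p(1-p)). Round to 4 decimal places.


For Bernoulli(p), Fisher information is I(p) = 1/(p*(1-p)).
p = 0.76, 1-p = 0.24.
p*(1-p) = 0.1824.
I(p) = 1/0.1824 = 5.4825

5.4825


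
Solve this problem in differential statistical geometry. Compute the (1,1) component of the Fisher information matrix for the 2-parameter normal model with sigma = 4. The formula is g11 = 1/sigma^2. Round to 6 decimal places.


For the 2-parameter normal family, the Fisher metric has:
  g11 = 1/sigma^2, g22 = 2/sigma^2.
sigma = 4, sigma^2 = 16.
g11 = 0.062500

0.062500


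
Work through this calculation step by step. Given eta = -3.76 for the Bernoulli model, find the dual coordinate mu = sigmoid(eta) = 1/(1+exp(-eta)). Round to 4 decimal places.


Dual coordinate (expectation parameter) for Bernoulli:
mu = 1/(1+exp(-eta)).
eta = -3.76.
exp(-eta) = exp(3.76) = 42.948426.
mu = 1/(1+42.948426) = 0.0228

0.0228


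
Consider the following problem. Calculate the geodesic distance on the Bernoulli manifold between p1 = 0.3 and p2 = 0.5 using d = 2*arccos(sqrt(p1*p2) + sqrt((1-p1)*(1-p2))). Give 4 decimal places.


Geodesic distance on Bernoulli manifold:
d(p1,p2) = 2*arccos(sqrt(p1*p2) + sqrt((1-p1)*(1-p2))).
sqrt(p1*p2) = sqrt(0.3*0.5) = 0.387298.
sqrt((1-p1)*(1-p2)) = sqrt(0.7*0.5) = 0.591608.
arg = 0.387298 + 0.591608 = 0.978906.
d = 2*arccos(0.978906) = 0.4115

0.4115


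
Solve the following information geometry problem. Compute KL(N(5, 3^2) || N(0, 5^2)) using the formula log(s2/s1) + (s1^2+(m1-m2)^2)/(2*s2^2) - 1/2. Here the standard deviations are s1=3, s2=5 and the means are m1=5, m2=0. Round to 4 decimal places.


KL divergence between normal distributions:
KL = log(s2/s1) + (s1^2 + (m1-m2)^2)/(2*s2^2) - 1/2.
log(5/3) = 0.510826.
(3^2 + (5-0)^2)/(2*5^2) = (9 + 25)/50 = 0.68.
KL = 0.510826 + 0.68 - 0.5 = 0.6908

0.6908


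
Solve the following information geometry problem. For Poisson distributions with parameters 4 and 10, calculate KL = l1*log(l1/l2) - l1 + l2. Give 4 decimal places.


KL divergence for Poisson:
KL = l1*log(l1/l2) - l1 + l2.
l1 = 4, l2 = 10.
log(4/10) = -0.916291.
l1*log(l1/l2) = 4 * -0.916291 = -3.665163.
KL = -3.665163 - 4 + 10 = 2.3348

2.3348


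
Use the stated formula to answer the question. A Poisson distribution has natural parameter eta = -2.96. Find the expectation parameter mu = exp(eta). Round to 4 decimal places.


Expectation parameter for Poisson exponential family:
mu = exp(eta).
eta = -2.96.
mu = exp(-2.96) = 0.0518

0.0518


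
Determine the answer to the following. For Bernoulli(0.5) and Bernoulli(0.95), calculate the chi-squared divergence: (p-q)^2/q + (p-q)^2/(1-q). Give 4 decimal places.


Chi-squared divergence between Bernoulli distributions:
chi^2 = (p-q)^2/q + (p-q)^2/(1-q).
p = 0.5, q = 0.95, p-q = -0.45.
(p-q)^2 = 0.2025.
term1 = 0.2025/0.95 = 0.213158.
term2 = 0.2025/0.05 = 4.05.
chi^2 = 0.213158 + 4.05 = 4.2632

4.2632


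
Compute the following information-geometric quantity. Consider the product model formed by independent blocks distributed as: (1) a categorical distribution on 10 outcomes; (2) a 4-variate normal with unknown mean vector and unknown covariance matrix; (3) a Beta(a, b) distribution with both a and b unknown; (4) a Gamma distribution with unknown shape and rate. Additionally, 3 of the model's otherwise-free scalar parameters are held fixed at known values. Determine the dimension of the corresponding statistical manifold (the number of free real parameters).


The dimension of a statistical manifold equals the number of free
(independent) real parameters of the model. For a product of independent
blocks the parameter counts add.
- categorical on 10 outcomes (probabilities sum to 1): 10-1 = 9.
- 4-variate normal: 4 (mean) + 4*5/2 = 10 (symmetric covariance) = 14.
- Beta (a, b): 2.
- Gamma (shape, rate): 2.
Total = 9 + 14 + 2 + 2 = 27.
3 parameter(s) fixed at known values: 27 - 3 = 24.
Dimension = 24

24


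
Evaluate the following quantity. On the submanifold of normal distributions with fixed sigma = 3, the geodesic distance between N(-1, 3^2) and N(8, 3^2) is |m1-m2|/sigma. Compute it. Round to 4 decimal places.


On the fixed-variance normal subfamily, geodesic distance = |m1-m2|/sigma.
|-1 - 8| = 9.
sigma = 3.
d = 9/3 = 3.0000

3.0000


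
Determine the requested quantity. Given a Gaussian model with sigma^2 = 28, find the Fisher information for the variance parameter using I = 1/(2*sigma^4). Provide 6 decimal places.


Fisher information for variance: I(sigma^2) = 1/(2*sigma^4).
sigma^2 = 28, so sigma^4 = 784.
I = 1/(2*784) = 1/1568 = 0.000638

0.000638


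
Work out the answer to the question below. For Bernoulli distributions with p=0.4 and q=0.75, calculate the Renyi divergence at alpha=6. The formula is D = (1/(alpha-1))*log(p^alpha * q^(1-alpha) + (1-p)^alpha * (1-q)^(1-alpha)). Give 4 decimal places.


Renyi divergence of order alpha between Bernoulli distributions:
D = (1/(alpha-1))*log(p^alpha * q^(1-alpha) + (1-p)^alpha * (1-q)^(1-alpha)).
alpha = 6, p = 0.4, q = 0.75.
p^alpha * q^(1-alpha) = 0.4^6 * 0.75^-5 = 0.017261.
(1-p)^alpha * (1-q)^(1-alpha) = 0.6^6 * 0.25^-5 = 47.775744.
sum = 0.017261 + 47.775744 = 47.793005.
D = (1/5)*log(47.793005) = 0.7734

0.7734


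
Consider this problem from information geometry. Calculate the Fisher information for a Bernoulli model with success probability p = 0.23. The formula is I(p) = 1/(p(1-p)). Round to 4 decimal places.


For Bernoulli(p), Fisher information is I(p) = 1/(p*(1-p)).
p = 0.23, 1-p = 0.77.
p*(1-p) = 0.1771.
I(p) = 1/0.1771 = 5.6465

5.6465


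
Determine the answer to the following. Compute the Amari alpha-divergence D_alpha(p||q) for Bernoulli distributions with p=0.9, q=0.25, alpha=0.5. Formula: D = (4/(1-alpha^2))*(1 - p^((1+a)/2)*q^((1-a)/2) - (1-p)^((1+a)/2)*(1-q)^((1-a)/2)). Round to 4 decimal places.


Amari alpha-divergence:
D = (4/(1-alpha^2))*(1 - p^((1+a)/2)*q^((1-a)/2) - (1-p)^((1+a)/2)*(1-q)^((1-a)/2)).
alpha = 0.5, p = 0.9, q = 0.25.
e1 = (1+alpha)/2 = 0.75, e2 = (1-alpha)/2 = 0.25.
t1 = p^e1 * q^e2 = 0.9^0.75 * 0.25^0.25 = 0.653382.
t2 = (1-p)^e1 * (1-q)^e2 = 0.1^0.75 * 0.75^0.25 = 0.165488.
4/(1-alpha^2) = 5.333333.
D = 5.333333*(1 - 0.653382 - 0.165488) = 0.9660

0.9660


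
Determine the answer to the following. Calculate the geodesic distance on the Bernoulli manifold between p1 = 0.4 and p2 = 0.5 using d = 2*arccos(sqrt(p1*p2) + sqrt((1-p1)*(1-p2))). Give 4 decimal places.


Geodesic distance on Bernoulli manifold:
d(p1,p2) = 2*arccos(sqrt(p1*p2) + sqrt((1-p1)*(1-p2))).
sqrt(p1*p2) = sqrt(0.4*0.5) = 0.447214.
sqrt((1-p1)*(1-p2)) = sqrt(0.6*0.5) = 0.547723.
arg = 0.447214 + 0.547723 = 0.994936.
d = 2*arccos(0.994936) = 0.2014

0.2014


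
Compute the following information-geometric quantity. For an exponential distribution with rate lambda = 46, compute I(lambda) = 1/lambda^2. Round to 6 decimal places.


Fisher information for exponential: I(lambda) = 1/lambda^2.
lambda = 46, lambda^2 = 2116.
I = 1/2116 = 0.000473

0.000473


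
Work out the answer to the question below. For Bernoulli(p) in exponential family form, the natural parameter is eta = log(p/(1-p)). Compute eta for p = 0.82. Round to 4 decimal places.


Natural parameter for Bernoulli: eta = log(p/(1-p)).
p = 0.82, 1-p = 0.18.
p/(1-p) = 4.555556.
eta = log(4.555556) = 1.5163

1.5163


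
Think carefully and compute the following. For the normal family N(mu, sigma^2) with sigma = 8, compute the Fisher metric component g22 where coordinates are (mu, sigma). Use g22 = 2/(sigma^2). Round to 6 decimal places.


For the 2-parameter normal family, the Fisher metric has:
  g11 = 1/sigma^2, g22 = 2/sigma^2.
sigma = 8, sigma^2 = 64.
g22 = 0.031250

0.031250


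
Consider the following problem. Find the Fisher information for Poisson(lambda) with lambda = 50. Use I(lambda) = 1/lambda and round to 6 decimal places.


Fisher information for Poisson: I(lambda) = 1/lambda.
lambda = 50.
I(lambda) = 1/50 = 0.020000

0.020000


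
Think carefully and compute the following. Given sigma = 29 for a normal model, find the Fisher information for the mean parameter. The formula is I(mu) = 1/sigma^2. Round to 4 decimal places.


The Fisher information for the mean of a normal distribution is I(mu) = 1/sigma^2.
sigma = 29, so sigma^2 = 841.
I(mu) = 1/841 = 0.0012

0.0012


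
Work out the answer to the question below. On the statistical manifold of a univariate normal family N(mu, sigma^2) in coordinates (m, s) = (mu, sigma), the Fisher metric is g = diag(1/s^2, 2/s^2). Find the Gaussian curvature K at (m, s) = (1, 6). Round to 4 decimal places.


The metric has the form g = (A dm^2 + B ds^2)/s^2 with A = 1, B = 2.
Substitute u = sqrt(A/B)*m: g = B*(du^2 + ds^2)/s^2, i.e. B times the
Poincare upper half-plane metric, which has constant Gaussian curvature -1.
Scaling a 2D metric by a constant c divides the Gaussian curvature by c,
so K = -1/B = -1/(2) = -0.5000 everywhere (the point (m, s) = (1, 6) is irrelevant:
the curvature is constant).
The requested Gaussian curvature is K = -0.5000.

-0.5000


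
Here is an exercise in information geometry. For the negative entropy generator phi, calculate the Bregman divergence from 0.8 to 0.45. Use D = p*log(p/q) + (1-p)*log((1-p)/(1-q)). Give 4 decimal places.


Bregman divergence with negative entropy generator:
D = p*log(p/q) + (1-p)*log((1-p)/(1-q)).
p = 0.8, q = 0.45.
p*log(p/q) = 0.8*log(0.8/0.45) = 0.460291.
(1-p)*log((1-p)/(1-q)) = 0.2*log(0.2/0.55) = -0.20232.
D = 0.460291 + -0.20232 = 0.2580

0.2580


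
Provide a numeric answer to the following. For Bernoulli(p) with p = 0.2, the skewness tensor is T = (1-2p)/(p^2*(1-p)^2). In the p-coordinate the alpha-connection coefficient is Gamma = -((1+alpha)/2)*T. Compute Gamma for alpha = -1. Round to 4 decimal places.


Skewness (Amari-Chentsov) tensor: T = (1-2p)/(p^2*(1-p)^2).
p = 0.2, 1-2p = 0.6, p^2 = 0.04, (1-p)^2 = 0.64.
T = 0.6/(0.04 * 0.64) = 23.4375.
In the p-coordinate, Gamma^(alpha) = Gamma^(0) - (alpha/2)*T with Gamma^(0) = (1/2)*g'(p) = -T/2,
so Gamma^(alpha) = -((1+alpha)/2)*T.
alpha = -1, -(1+alpha)/2 = 0.0.
Gamma = 0.0 * 23.4375 = 0.0000

0.0000


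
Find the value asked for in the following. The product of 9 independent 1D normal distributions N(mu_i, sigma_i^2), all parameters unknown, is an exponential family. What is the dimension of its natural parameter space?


Exponential family dimension calculation:
Each univariate normal has two natural parameters (mu/sigma^2 and -1/(2 sigma^2)).
With 9 independent components, dim = 2 * 9 = 18.

18


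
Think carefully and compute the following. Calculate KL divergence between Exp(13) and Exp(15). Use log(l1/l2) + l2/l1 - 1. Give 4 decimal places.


KL divergence for exponential family:
KL = log(l1/l2) + l2/l1 - 1.
log(13/15) = -0.143101.
15/13 = 1.153846.
KL = -0.143101 + 1.153846 - 1 = 0.0107

0.0107


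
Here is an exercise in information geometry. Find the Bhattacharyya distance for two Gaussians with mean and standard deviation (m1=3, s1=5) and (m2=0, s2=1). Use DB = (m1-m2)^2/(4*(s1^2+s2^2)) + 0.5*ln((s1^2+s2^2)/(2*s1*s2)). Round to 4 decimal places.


Bhattacharyya distance between two Gaussians:
DB = (m1-m2)^2/(4*(s1^2+s2^2)) + (1/2)*ln((s1^2+s2^2)/(2*s1*s2)).
(m1-m2)^2 = (3)^2 = 9.
s1^2+s2^2 = 25 + 1 = 26.
term1 = 9/104 = 0.086538.
term2 = 0.5*ln(26/10.0) = 0.477756.
DB = 0.086538 + 0.477756 = 0.5643

0.5643
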